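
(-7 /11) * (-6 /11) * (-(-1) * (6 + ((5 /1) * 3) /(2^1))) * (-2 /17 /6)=-189 /2057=-0.09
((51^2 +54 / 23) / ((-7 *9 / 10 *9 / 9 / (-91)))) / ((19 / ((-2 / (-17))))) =1729780 / 7429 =232.84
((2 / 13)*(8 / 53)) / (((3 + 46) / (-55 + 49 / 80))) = -4351 / 168805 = -0.03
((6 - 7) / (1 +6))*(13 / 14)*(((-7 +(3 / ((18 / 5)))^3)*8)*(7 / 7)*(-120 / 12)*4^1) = -360620 / 1323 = -272.58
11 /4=2.75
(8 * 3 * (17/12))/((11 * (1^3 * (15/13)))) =442/165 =2.68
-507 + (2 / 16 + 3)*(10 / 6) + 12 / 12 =-12019 / 24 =-500.79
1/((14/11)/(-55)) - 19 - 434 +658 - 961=-11189/14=-799.21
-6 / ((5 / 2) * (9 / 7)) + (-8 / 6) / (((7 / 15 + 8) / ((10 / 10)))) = -3856 / 1905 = -2.02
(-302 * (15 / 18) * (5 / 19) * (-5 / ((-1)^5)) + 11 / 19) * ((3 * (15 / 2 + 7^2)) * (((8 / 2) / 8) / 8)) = -1064573 / 304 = -3501.88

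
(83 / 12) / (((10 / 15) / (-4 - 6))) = -415 / 4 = -103.75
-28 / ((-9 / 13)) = 364 / 9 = 40.44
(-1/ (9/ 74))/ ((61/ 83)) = -6142/ 549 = -11.19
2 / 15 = 0.13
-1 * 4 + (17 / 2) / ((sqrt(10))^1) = -4 + 17 * sqrt(10) / 20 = -1.31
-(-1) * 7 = 7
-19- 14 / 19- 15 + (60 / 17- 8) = -12664 / 323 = -39.21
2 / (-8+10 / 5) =-0.33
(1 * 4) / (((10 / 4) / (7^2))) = 78.40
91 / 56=13 / 8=1.62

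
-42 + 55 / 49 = -2003 / 49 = -40.88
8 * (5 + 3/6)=44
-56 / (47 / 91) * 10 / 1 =-50960 / 47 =-1084.26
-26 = -26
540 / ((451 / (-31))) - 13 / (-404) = -6757097 / 182204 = -37.09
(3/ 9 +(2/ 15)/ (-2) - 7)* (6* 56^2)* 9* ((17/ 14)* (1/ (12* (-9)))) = 192304/ 15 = 12820.27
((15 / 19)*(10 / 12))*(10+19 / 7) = 2225 / 266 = 8.36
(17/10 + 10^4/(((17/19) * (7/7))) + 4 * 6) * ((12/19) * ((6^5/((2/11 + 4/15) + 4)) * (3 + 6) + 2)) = 111319611.09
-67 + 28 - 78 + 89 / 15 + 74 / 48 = -4381 / 40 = -109.52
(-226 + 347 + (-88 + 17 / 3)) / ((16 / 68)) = 493 / 3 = 164.33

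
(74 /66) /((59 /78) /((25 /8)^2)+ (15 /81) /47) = 13.77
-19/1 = -19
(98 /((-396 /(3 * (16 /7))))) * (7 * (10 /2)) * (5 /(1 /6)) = -19600 /11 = -1781.82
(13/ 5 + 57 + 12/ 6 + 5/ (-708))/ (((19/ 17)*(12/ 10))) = 45.92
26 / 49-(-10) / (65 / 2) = 534 / 637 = 0.84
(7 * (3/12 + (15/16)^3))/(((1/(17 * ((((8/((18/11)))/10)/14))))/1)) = 822613/184320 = 4.46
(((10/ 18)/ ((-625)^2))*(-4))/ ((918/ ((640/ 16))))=-16/ 64546875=-0.00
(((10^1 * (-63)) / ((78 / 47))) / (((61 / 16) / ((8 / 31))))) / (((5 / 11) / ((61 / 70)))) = -99264 / 2015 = -49.26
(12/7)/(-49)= -12/343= -0.03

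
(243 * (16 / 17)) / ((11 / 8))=31104 / 187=166.33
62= 62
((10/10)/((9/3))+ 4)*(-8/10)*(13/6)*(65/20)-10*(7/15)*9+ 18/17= -99989/1530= -65.35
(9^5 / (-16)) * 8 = -59049 / 2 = -29524.50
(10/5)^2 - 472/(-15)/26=1016/195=5.21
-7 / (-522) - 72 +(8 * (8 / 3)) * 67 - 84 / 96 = 2832313 / 2088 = 1356.47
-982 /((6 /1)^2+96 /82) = -20131 /762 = -26.42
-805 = -805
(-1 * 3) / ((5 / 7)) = -21 / 5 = -4.20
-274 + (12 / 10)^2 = -6814 / 25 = -272.56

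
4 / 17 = 0.24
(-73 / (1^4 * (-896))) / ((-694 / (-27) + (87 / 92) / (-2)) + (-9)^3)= -45333 / 391588400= -0.00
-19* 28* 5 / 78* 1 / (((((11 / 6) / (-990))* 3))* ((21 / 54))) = 205200 / 13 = 15784.62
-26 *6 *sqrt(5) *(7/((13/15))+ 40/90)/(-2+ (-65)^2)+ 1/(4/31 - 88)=-3988 *sqrt(5)/12669 - 31/2724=-0.72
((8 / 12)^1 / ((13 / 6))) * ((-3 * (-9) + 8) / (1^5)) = 140 / 13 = 10.77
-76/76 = -1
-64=-64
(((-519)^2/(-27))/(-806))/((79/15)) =149645/63674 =2.35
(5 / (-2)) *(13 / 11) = -65 / 22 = -2.95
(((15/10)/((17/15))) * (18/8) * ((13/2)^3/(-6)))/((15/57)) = -1127061/2176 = -517.95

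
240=240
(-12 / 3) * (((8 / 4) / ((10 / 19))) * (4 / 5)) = -304 / 25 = -12.16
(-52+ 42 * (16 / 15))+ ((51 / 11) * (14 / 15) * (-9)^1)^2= 4566384 / 3025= 1509.55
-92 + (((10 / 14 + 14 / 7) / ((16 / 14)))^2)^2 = -246511 / 4096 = -60.18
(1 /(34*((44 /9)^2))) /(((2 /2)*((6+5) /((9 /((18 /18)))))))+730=528567449 /724064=730.00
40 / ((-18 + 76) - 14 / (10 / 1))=200 / 283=0.71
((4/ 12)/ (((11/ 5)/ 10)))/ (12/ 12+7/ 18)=12/ 11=1.09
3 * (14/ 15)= 2.80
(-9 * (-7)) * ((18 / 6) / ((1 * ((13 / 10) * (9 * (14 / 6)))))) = 90 / 13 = 6.92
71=71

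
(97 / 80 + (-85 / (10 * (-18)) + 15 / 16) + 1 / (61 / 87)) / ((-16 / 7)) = -1.77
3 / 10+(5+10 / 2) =103 / 10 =10.30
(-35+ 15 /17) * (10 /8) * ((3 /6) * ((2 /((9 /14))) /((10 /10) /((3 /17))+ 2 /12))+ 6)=-13630 /51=-267.25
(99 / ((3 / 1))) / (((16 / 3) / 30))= 1485 / 8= 185.62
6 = 6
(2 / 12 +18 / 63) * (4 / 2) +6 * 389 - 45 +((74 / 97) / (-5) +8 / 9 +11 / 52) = 3639844081 / 1588860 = 2290.85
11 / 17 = 0.65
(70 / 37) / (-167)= -70 / 6179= -0.01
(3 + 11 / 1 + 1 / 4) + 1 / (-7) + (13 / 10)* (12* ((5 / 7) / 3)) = 499 / 28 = 17.82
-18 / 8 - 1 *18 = -81 / 4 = -20.25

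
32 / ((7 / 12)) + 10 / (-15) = 1138 / 21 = 54.19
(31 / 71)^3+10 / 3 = 3668483 / 1073733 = 3.42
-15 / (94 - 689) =3 / 119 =0.03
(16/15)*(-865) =-2768/3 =-922.67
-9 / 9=-1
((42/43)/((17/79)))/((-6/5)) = -2765/731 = -3.78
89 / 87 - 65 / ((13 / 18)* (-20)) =961 / 174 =5.52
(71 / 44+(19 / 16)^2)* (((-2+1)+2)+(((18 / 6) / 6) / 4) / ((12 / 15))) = 315055 / 90112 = 3.50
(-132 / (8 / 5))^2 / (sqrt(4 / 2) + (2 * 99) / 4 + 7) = 3076425 / 25522 - 27225 * sqrt(2) / 12761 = 117.52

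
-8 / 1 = -8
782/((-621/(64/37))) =-2.18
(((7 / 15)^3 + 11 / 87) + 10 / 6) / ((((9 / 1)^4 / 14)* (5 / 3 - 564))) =-370894 / 51586682625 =-0.00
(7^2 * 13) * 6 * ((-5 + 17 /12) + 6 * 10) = 431249 /2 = 215624.50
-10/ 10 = -1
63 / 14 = 9 / 2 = 4.50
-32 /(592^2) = -1 /10952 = -0.00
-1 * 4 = -4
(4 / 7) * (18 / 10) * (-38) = -1368 / 35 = -39.09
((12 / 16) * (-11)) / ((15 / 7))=-77 / 20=-3.85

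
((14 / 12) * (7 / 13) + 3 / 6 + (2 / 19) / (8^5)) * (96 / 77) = 13697063 / 9737728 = 1.41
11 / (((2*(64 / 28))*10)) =77 / 320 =0.24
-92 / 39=-2.36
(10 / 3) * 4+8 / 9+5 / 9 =133 / 9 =14.78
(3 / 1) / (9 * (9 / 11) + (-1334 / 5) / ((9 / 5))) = -0.02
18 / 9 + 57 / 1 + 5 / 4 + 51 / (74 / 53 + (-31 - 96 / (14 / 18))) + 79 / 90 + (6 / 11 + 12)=73.34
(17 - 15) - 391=-389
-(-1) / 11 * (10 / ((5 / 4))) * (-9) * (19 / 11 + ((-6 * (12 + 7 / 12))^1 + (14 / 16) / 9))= 58351 / 121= 482.24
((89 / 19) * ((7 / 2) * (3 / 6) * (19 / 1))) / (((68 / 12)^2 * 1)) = 5607 / 1156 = 4.85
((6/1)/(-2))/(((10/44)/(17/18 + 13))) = -2761/15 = -184.07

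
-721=-721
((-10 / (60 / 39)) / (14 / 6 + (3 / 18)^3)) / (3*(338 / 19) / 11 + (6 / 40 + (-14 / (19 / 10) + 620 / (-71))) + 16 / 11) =83335824 / 289094623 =0.29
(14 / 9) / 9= 14 / 81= 0.17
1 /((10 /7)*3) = 7 /30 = 0.23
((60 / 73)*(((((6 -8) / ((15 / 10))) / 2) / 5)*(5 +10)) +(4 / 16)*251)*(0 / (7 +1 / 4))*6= 0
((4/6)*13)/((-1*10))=-13/15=-0.87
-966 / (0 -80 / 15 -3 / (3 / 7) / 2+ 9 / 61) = 353556 / 3179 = 111.22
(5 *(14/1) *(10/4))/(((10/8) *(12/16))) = 560/3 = 186.67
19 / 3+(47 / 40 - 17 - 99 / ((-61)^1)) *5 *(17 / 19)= -1591135 / 27816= -57.20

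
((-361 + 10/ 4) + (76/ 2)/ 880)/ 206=-157721/ 90640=-1.74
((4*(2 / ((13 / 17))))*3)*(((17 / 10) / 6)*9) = 5202 / 65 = 80.03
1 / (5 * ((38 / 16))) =8 / 95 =0.08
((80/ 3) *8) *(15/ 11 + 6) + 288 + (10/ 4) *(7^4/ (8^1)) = 459223/ 176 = 2609.22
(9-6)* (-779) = -2337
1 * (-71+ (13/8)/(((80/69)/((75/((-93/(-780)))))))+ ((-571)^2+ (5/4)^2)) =324238365/992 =326853.19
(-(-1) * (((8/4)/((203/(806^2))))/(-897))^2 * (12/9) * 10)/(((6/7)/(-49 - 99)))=-29566857282560/252252063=-117211.56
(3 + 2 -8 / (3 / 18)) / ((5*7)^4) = -0.00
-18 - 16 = -34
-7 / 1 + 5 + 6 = 4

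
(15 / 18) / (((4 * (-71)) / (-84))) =35 / 142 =0.25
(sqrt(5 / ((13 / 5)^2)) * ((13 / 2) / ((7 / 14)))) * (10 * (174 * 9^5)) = 513726300 * sqrt(5) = 1148726928.63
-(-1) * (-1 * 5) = -5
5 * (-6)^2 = 180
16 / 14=8 / 7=1.14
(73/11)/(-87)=-73/957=-0.08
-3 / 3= -1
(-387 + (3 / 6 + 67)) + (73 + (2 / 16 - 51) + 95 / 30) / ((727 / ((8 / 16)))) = -11148665 / 34896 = -319.48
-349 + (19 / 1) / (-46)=-16073 / 46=-349.41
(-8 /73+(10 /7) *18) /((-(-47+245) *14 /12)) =-13084 /118041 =-0.11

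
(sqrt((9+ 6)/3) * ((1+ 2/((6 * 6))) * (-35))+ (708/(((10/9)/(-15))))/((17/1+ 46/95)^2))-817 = -2340299407/2758921-665 * sqrt(5)/18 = -930.88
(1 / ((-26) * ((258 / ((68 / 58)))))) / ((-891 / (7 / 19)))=119 / 1646616114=0.00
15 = 15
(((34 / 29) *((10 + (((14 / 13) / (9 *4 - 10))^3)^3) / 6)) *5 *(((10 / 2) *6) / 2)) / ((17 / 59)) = 508.62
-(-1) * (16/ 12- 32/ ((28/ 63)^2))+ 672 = 1534/ 3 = 511.33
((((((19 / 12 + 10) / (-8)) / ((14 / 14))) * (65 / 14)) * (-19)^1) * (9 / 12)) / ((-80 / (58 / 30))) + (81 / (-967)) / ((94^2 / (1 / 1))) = -2126834613791 / 918695178240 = -2.32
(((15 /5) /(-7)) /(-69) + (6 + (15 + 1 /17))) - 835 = -2227740 /2737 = -813.93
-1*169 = -169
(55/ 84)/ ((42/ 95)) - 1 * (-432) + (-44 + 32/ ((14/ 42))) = 1712777/ 3528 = 485.48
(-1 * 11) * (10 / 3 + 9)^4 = -20615771 / 81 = -254515.69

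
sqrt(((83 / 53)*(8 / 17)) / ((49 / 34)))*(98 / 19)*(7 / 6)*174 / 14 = 812*sqrt(4399) / 1007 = 53.48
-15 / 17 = -0.88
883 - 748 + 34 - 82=87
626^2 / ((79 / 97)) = 38011972 / 79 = 481164.20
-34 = -34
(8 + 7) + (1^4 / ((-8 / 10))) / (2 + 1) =175 / 12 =14.58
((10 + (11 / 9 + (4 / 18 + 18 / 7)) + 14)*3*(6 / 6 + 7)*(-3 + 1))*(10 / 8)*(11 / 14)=-194150 / 147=-1320.75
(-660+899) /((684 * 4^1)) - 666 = -1821937 /2736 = -665.91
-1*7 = -7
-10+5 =-5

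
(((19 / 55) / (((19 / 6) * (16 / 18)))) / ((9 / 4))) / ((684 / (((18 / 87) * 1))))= 1 / 60610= 0.00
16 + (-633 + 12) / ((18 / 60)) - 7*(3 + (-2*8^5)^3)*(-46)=-90634942500832320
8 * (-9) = -72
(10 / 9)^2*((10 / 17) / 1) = 1000 / 1377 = 0.73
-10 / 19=-0.53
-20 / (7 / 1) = -20 / 7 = -2.86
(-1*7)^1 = -7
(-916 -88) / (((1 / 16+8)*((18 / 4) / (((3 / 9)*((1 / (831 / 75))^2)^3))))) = -7843750000000 / 1573374433534247187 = -0.00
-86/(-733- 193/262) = 22532/192239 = 0.12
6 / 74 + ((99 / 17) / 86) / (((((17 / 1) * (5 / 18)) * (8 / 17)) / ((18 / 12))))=274341 / 2163760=0.13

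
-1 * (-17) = 17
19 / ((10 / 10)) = 19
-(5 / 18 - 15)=265 / 18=14.72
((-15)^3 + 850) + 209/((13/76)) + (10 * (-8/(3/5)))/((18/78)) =-220069/117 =-1880.93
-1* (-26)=26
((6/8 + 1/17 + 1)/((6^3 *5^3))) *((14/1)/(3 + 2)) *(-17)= -287/90000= -0.00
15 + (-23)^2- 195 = 349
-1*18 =-18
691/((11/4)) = 2764/11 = 251.27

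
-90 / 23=-3.91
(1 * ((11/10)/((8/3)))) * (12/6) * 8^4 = 16896/5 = 3379.20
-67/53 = -1.26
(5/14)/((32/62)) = 155/224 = 0.69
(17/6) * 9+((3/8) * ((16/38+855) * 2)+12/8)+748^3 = 31806734203/76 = 418509660.57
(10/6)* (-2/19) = -10/57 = -0.18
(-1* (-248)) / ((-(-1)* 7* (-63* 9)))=-248 / 3969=-0.06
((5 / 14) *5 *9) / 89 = 225 / 1246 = 0.18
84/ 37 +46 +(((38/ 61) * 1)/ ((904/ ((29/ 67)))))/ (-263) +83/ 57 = 50952148629017/ 1024649661108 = 49.73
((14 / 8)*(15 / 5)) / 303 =7 / 404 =0.02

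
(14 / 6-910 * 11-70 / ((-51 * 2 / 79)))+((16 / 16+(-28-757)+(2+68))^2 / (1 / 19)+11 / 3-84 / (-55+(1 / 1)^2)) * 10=14818254832 / 153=96851338.77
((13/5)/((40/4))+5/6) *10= 164/15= 10.93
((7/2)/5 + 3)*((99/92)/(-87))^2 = 0.00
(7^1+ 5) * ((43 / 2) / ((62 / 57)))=7353 / 31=237.19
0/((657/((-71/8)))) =0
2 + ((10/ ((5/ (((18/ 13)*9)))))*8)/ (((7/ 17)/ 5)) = 220502/ 91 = 2423.10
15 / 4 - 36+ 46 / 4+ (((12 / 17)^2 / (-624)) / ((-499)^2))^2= -72637797135673915031 / 3500616729430068196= -20.75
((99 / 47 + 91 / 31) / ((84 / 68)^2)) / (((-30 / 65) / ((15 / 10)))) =-13799461 / 1285074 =-10.74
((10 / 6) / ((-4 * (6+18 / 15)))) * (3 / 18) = -25 / 2592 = -0.01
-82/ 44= -41/ 22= -1.86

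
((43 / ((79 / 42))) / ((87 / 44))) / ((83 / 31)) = 821128 / 190153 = 4.32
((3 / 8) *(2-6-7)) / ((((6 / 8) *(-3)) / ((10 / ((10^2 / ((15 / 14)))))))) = 11 / 56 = 0.20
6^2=36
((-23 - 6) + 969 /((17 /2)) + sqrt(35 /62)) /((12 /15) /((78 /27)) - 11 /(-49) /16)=25480 * sqrt(2170) /459637 + 4331600 /14827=294.73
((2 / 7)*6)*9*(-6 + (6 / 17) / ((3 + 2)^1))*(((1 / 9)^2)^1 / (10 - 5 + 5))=-48 / 425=-0.11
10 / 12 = 5 / 6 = 0.83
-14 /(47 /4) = -56 /47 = -1.19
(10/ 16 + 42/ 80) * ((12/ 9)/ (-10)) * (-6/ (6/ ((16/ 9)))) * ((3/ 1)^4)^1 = 552/ 25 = 22.08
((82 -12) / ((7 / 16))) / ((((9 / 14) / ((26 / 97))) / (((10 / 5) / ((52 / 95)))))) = 212800 / 873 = 243.76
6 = 6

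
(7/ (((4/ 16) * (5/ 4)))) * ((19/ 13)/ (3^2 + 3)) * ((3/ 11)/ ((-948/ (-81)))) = 3591/ 56485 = 0.06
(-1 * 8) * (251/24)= -251/3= -83.67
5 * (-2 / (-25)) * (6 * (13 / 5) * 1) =156 / 25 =6.24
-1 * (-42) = 42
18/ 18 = 1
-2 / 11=-0.18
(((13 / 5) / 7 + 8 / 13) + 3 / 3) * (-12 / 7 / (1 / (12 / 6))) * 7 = -21696 / 455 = -47.68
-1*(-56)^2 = -3136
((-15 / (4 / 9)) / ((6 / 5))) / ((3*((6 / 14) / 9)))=-1575 / 8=-196.88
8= 8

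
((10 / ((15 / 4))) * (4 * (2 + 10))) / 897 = 128 / 897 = 0.14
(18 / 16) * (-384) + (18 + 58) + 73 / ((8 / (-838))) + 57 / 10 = -159941 / 20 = -7997.05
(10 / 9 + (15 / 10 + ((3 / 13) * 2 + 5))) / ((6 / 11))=20779 / 1404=14.80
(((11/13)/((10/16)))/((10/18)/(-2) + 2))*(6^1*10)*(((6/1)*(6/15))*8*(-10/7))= -3649536/2821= -1293.70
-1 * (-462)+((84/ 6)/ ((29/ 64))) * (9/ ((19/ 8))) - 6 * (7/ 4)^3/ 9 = 30442111/ 52896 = 575.51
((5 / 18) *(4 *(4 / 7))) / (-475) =-8 / 5985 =-0.00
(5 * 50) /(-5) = -50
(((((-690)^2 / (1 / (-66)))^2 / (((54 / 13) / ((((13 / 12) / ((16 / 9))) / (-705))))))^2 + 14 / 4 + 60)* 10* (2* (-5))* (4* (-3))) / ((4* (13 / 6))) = 167852149095529672511378269950 / 28717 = 5845044715517974458034553.00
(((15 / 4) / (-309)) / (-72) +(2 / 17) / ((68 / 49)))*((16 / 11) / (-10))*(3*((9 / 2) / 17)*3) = -6553917 / 222657160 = -0.03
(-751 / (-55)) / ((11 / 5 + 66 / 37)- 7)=-27787 / 6138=-4.53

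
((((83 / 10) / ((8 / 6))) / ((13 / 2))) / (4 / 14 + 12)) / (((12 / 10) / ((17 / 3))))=9877 / 26832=0.37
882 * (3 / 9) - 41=253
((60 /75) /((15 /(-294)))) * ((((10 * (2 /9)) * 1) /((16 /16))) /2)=-784 /45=-17.42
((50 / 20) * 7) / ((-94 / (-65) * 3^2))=2275 / 1692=1.34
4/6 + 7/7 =1.67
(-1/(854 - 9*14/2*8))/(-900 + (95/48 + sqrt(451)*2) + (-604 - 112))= 2304*sqrt(451)/1049634129775 + 169032/95421284525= 0.00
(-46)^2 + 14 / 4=4239 / 2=2119.50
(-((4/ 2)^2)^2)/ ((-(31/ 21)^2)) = 7056/ 961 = 7.34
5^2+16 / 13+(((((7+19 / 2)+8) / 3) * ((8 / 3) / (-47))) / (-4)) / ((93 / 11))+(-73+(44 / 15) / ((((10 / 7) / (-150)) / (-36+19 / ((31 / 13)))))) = 8587.18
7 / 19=0.37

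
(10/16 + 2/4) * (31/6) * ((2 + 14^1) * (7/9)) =72.33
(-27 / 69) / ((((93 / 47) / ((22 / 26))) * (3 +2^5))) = -0.00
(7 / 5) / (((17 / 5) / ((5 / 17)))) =35 / 289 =0.12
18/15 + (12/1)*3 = 186/5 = 37.20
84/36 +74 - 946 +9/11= -28672/33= -868.85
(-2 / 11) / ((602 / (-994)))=142 / 473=0.30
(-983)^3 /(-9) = 949862087 /9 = 105540231.89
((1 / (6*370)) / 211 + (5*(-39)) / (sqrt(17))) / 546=-0.09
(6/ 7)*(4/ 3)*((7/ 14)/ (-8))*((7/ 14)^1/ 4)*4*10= -5/ 14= -0.36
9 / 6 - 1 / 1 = 0.50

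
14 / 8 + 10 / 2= 27 / 4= 6.75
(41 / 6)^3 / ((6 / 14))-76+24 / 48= 433523 / 648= 669.02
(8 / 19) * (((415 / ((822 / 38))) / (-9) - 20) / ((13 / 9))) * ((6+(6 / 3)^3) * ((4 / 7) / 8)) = -654920 / 101517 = -6.45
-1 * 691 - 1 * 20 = -711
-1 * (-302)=302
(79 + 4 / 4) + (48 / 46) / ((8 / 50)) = 1990 / 23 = 86.52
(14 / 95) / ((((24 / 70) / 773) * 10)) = 37877 / 1140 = 33.23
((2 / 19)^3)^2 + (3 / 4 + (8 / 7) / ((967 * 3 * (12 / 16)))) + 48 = 558892050166739 / 11464328465604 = 48.75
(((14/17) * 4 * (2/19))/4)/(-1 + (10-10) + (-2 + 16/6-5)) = -21/1292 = -0.02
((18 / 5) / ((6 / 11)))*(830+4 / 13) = 5480.03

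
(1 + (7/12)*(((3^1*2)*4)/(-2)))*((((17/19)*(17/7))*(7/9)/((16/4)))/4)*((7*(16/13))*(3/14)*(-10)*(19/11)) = 2890/143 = 20.21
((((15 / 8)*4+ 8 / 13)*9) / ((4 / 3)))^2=32455809 / 10816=3000.72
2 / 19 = 0.11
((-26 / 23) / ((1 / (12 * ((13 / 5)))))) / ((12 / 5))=-338 / 23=-14.70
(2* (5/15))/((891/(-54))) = -4/99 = -0.04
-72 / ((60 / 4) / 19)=-456 / 5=-91.20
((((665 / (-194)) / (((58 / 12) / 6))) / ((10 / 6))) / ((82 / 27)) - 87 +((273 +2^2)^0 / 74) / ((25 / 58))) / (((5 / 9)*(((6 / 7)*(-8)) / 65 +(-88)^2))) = -7672198505517 / 375894651462800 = -0.02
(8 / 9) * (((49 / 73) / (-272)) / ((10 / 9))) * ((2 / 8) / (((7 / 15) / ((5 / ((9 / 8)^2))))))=-140 / 33507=-0.00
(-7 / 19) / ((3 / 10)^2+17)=-700 / 32471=-0.02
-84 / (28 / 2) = -6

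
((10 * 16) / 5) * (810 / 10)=2592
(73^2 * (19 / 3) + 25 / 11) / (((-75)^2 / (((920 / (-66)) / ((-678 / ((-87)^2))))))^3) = 64488567942426835616 / 90237050849021484375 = 0.71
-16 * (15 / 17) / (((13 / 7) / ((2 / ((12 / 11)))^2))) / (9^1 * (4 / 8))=-33880 / 5967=-5.68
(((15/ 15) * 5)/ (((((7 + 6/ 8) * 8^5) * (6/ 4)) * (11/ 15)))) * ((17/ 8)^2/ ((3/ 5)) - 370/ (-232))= 1269625/ 7777026048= 0.00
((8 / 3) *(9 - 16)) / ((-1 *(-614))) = -28 / 921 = -0.03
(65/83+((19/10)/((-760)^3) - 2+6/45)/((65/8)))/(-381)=-258666607751/178088086800000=-0.00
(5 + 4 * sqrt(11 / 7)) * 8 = 40 + 32 * sqrt(77) / 7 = 80.11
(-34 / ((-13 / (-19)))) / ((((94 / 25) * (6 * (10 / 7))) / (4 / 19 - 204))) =575960 / 1833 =314.22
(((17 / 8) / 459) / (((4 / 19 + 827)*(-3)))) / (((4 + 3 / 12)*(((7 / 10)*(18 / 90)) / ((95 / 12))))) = -45125 / 1817953956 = -0.00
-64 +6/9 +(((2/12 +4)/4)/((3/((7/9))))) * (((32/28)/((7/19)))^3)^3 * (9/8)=8017.26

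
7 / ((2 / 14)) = 49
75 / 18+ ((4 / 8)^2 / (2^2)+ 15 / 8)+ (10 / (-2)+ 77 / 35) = 793 / 240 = 3.30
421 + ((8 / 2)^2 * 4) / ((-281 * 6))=354871 / 843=420.96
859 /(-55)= -859 /55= -15.62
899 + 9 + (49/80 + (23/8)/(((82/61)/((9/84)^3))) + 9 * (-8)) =60238431133/72002560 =836.62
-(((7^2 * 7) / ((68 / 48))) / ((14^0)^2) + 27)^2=-20930625 / 289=-72424.31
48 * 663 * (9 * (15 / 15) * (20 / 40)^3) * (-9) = -322218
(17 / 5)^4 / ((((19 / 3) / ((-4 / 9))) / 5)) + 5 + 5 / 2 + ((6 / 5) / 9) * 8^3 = 137169 / 4750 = 28.88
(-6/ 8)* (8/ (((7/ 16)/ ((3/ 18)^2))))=-8/ 21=-0.38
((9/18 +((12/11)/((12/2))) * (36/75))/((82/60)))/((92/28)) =6783/51865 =0.13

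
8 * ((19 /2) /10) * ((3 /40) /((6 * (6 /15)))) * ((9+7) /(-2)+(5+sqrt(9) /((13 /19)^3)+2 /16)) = 433523 /281216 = 1.54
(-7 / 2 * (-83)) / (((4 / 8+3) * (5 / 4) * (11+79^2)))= 83 / 7815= 0.01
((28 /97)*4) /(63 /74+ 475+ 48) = 8288 /3760205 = 0.00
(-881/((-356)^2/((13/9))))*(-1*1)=11453/1140624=0.01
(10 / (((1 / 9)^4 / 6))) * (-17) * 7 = -46845540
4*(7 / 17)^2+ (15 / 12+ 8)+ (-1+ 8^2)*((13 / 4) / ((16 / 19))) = 4680761 / 18496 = 253.07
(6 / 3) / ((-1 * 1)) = -2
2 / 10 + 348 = 1741 / 5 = 348.20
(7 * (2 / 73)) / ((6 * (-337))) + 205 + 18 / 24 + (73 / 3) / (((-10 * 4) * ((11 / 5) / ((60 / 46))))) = 7670120839 / 37344318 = 205.39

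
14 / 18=7 / 9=0.78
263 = 263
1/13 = 0.08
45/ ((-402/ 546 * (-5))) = 819/ 67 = 12.22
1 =1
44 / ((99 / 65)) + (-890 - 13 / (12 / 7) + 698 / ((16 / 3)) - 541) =-1278.82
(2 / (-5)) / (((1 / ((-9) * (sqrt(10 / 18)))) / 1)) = 6 * sqrt(5) / 5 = 2.68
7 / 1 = 7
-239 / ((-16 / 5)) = 1195 / 16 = 74.69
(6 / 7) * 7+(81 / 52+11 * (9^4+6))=3756717 / 52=72244.56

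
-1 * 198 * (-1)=198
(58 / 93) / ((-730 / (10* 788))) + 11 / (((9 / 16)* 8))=-87326 / 20367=-4.29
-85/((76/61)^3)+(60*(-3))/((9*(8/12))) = -32462665/438976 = -73.95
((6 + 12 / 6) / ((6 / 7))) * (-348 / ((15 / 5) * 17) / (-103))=3248 / 5253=0.62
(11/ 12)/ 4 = 11/ 48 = 0.23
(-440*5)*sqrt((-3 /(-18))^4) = -61.11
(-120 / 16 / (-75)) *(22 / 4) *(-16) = -44 / 5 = -8.80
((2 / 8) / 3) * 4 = 1 / 3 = 0.33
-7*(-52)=364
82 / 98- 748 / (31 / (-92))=3373255 / 1519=2220.71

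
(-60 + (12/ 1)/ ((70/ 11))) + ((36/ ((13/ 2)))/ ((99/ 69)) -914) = -4846112/ 5005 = -968.25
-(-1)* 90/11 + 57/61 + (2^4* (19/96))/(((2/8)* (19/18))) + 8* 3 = 30273/671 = 45.12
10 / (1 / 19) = 190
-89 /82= -1.09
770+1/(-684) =526679/684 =770.00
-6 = -6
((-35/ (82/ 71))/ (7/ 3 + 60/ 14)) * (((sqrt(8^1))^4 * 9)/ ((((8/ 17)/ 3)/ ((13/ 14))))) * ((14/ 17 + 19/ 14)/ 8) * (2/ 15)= -12933999/ 22796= -567.38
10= 10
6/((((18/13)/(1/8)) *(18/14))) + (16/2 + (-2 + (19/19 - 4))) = 739/216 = 3.42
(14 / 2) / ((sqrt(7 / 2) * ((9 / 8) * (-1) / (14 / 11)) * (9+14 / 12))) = -224 * sqrt(14) / 2013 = -0.42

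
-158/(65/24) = -3792/65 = -58.34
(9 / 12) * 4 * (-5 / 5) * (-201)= 603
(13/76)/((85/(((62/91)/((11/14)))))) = 31/17765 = 0.00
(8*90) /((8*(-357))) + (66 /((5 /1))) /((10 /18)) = 69936 /2975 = 23.51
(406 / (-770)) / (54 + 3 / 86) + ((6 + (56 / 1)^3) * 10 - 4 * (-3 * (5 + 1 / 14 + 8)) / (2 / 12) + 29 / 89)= 279791861454313 / 159229455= 1757161.46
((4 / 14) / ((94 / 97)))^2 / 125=9409 / 13530125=0.00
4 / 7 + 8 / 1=60 / 7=8.57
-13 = -13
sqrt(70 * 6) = 2 * sqrt(105) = 20.49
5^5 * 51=159375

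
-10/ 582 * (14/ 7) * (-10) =100/ 291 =0.34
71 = 71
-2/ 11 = -0.18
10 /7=1.43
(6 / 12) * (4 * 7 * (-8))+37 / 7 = -747 / 7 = -106.71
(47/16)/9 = 47/144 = 0.33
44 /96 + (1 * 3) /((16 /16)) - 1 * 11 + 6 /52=-2317 /312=-7.43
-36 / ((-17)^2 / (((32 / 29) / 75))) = -384 / 209525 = -0.00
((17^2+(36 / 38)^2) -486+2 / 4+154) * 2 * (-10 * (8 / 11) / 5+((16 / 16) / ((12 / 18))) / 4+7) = -15649277 / 31768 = -492.61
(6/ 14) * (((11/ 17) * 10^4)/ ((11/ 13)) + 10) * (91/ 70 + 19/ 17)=16049961/ 2023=7933.74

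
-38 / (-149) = 38 / 149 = 0.26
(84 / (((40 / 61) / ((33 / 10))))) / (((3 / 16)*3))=18788 / 25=751.52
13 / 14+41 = 587 / 14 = 41.93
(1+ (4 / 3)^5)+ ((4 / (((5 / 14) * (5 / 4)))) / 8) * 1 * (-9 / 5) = 97139 / 30375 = 3.20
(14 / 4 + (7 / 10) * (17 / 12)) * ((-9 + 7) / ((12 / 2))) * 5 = -539 / 72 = -7.49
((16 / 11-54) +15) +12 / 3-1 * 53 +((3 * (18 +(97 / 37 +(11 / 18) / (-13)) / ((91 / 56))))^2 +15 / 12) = 52127642386007 / 15483603564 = 3366.64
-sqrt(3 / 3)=-1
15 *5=75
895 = 895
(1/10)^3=1/1000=0.00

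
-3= -3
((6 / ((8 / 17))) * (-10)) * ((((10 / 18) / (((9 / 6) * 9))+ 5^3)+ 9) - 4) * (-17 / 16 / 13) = 2853875 / 2106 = 1355.12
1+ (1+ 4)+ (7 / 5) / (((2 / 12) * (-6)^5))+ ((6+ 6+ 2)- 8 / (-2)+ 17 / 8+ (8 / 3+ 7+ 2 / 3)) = 36.46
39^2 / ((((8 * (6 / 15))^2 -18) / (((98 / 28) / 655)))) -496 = -25263923 / 50828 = -497.05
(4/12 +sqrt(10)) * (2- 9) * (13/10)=-91 * sqrt(10)/10- 91/30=-31.81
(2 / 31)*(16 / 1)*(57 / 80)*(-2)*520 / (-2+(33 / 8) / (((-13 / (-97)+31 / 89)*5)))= 438830080 / 166129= 2641.50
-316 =-316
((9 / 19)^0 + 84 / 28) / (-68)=-1 / 17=-0.06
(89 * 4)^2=126736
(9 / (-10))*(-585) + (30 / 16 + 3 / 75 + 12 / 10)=105923 / 200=529.62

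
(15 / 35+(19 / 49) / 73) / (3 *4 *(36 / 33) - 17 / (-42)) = 102432 / 3186085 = 0.03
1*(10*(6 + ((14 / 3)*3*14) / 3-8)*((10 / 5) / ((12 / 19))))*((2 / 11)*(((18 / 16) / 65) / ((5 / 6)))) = 1083 / 143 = 7.57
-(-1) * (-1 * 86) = -86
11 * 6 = 66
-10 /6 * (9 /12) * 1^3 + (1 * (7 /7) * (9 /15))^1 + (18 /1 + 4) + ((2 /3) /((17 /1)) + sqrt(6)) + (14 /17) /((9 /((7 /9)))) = sqrt(6) + 591019 /27540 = 23.91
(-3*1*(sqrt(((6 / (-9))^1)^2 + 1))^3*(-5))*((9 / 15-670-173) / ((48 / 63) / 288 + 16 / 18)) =-2299752*sqrt(13) / 337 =-24604.97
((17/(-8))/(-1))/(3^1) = 17/24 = 0.71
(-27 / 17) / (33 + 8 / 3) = -81 / 1819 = -0.04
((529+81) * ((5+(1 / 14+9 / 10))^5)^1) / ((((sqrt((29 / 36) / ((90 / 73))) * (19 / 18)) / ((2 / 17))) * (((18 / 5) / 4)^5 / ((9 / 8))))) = 1216670.77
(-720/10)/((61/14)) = -1008/61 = -16.52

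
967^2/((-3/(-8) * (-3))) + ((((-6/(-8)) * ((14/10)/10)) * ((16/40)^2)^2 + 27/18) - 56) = -233787577369/281250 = -831244.72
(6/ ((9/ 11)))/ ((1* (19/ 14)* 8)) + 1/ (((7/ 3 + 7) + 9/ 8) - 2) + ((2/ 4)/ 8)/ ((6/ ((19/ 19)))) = 99243/ 123424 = 0.80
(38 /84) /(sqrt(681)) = 19*sqrt(681) /28602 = 0.02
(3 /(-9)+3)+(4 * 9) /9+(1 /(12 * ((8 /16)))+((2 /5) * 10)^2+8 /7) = 1007 /42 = 23.98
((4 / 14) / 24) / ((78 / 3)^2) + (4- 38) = -1930655 / 56784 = -34.00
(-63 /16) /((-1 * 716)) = 63 /11456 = 0.01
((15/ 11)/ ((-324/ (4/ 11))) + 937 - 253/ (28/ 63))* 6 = 4805737/ 2178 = 2206.49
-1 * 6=-6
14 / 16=7 / 8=0.88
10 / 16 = 5 / 8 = 0.62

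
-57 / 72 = -19 / 24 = -0.79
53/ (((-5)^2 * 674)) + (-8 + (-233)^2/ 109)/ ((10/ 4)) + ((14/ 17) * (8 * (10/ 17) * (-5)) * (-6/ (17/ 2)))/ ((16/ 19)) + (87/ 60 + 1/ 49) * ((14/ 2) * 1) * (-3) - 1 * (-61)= 30621119780639/ 126328460300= 242.39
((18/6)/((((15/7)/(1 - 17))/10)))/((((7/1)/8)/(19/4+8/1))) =-3264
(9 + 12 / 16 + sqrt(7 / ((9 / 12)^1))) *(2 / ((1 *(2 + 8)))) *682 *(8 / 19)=10912 *sqrt(21) / 285 + 53196 / 95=735.41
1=1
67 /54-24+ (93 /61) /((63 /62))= -490187 /23058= -21.26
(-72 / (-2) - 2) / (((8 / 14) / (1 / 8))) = 119 / 16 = 7.44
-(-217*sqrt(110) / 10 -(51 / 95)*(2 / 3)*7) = 238 / 95 + 217*sqrt(110) / 10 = 230.10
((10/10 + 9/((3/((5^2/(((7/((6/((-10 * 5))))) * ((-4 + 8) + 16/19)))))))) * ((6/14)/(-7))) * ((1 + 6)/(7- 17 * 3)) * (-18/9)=-129/9016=-0.01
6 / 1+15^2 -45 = 186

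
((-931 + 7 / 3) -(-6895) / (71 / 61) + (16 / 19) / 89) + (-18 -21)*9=1672767664 / 360183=4644.22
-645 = -645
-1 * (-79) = 79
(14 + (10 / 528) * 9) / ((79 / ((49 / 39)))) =0.23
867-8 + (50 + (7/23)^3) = 11060146/12167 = 909.03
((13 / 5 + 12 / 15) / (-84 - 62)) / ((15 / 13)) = -221 / 10950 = -0.02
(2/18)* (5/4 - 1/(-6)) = 17/108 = 0.16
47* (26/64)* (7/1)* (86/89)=183911/1424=129.15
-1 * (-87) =87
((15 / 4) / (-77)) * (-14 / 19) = 15 / 418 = 0.04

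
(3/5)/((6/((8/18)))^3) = 0.00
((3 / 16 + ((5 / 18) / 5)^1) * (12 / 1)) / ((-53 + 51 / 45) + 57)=25 / 44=0.57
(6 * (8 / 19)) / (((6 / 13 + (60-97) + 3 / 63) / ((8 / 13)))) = -0.04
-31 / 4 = -7.75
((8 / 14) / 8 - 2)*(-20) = 270 / 7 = 38.57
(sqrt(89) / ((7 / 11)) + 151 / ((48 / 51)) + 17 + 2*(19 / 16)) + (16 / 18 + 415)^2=11*sqrt(89) / 7 + 224393821 / 1296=173158.21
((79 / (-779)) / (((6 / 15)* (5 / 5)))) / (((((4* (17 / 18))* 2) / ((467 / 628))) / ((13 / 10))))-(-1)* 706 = 93940042303 / 133065664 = 705.97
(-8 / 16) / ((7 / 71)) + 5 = -1 / 14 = -0.07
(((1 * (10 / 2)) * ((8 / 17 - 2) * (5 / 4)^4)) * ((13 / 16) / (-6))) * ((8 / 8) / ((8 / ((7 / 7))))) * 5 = 1.58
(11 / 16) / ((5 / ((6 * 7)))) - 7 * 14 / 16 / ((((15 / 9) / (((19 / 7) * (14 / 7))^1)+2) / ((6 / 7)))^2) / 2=14808399 / 2766760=5.35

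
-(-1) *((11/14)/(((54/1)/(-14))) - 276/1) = -14915/54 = -276.20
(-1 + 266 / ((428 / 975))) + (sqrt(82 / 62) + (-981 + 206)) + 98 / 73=-2635425 / 15622 + sqrt(1271) / 31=-167.55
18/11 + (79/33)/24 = 125/72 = 1.74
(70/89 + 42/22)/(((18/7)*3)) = 18473/52866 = 0.35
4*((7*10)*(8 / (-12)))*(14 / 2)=-3920 / 3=-1306.67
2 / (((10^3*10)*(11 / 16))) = 2 / 6875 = 0.00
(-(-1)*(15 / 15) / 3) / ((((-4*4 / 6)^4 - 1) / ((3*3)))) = 0.06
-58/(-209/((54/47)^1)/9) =28188/9823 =2.87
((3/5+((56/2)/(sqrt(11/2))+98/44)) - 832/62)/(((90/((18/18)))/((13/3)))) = -469547/920700+182 * sqrt(22)/1485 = 0.06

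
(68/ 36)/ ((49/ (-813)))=-4607/ 147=-31.34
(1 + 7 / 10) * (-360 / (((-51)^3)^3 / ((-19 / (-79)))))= 76 / 1205222540353893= 0.00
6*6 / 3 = 12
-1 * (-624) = 624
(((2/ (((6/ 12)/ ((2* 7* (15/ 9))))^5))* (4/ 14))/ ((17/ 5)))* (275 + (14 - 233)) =2083075284.43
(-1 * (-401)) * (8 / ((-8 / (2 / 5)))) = -802 / 5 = -160.40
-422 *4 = -1688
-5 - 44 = -49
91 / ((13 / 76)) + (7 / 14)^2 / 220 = 468161 / 880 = 532.00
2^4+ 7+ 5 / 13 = 304 / 13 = 23.38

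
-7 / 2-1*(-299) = 295.50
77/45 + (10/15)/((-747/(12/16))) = 4259/2490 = 1.71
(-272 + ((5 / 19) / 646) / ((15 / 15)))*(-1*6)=10015569 / 6137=1632.00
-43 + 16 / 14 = -293 / 7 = -41.86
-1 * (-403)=403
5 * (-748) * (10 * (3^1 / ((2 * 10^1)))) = -5610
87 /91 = 0.96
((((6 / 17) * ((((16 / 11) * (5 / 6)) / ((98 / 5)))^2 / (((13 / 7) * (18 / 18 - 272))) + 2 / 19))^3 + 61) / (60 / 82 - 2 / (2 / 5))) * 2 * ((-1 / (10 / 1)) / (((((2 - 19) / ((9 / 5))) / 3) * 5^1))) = -1422629415084302731603663767436124989 / 7834493892850478217237329707787160625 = -0.18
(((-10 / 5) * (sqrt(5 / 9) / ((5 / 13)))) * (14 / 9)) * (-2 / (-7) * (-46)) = 4784 * sqrt(5) / 135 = 79.24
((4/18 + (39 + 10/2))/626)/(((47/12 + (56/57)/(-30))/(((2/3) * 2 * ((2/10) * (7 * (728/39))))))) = 23714432/37418211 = 0.63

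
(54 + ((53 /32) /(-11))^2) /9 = 6693625 /1115136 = 6.00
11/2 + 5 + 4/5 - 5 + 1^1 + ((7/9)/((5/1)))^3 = 1331111/182250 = 7.30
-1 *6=-6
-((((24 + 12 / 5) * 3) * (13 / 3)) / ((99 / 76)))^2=-15618304 / 225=-69414.68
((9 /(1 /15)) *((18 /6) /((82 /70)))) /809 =14175 /33169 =0.43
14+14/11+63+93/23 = 20826/253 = 82.32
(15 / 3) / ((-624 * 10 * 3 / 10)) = -5 / 1872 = -0.00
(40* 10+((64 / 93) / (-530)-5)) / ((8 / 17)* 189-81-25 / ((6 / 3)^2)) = 661962524 / 2834175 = 233.56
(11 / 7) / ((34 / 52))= 286 / 119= 2.40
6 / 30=1 / 5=0.20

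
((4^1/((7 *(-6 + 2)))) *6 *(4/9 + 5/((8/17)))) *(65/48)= -51805/4032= -12.85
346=346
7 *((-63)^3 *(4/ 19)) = -7001316/ 19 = -368490.32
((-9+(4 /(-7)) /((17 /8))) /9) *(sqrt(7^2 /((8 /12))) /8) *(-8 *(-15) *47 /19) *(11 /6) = -2851255 *sqrt(6) /11628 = -600.63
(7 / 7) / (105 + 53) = 1 / 158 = 0.01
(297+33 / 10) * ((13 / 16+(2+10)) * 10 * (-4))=-615615 / 4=-153903.75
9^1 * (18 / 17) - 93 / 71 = 9921 / 1207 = 8.22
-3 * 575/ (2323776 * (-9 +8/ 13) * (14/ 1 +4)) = 575/ 116903808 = 0.00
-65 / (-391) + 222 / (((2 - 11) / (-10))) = 289535 / 1173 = 246.83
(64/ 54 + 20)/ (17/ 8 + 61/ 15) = 22880/ 6687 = 3.42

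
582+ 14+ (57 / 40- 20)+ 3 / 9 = 69331 / 120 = 577.76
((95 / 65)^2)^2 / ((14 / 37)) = 12.06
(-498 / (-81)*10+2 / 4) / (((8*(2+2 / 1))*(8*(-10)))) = -3347 / 138240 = -0.02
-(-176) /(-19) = -176 /19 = -9.26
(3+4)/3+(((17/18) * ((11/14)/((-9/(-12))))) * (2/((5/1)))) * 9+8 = 1459/105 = 13.90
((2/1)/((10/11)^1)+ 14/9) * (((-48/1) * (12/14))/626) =-2704/10955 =-0.25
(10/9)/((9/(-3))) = -10/27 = -0.37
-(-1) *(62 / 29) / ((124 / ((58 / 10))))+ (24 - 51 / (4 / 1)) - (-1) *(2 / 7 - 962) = -133051 / 140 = -950.36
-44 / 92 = -11 / 23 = -0.48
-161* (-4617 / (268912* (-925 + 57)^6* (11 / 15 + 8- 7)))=1592865 / 427173046206541384515584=0.00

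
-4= -4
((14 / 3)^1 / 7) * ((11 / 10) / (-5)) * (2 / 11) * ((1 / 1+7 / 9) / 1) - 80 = -54032 / 675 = -80.05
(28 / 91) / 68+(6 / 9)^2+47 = 94376 / 1989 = 47.45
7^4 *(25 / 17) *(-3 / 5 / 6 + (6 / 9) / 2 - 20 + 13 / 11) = -73626665 / 1122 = -65620.91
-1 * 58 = -58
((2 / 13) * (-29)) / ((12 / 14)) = -203 / 39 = -5.21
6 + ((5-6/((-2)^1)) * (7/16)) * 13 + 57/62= 1625/31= 52.42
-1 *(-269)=269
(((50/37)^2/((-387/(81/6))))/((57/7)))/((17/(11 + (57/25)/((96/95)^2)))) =-177848125/29205566976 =-0.01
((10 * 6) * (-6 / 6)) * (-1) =60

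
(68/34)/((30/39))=13/5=2.60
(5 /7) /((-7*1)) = -5 /49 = -0.10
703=703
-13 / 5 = -2.60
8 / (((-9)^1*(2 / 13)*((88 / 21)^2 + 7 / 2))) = -5096 / 18575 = -0.27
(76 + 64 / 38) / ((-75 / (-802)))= 394584 / 475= 830.70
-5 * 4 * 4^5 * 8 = -163840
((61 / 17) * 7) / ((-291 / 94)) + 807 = 3952091 / 4947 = 798.89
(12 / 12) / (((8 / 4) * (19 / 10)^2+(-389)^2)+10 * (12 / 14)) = 0.00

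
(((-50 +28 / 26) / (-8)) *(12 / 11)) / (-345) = -318 / 16445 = -0.02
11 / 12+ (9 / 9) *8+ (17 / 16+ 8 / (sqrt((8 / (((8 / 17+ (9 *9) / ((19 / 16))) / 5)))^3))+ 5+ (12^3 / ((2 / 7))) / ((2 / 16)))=22184 *sqrt(4478395) / 2608225+ 2323151 / 48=48416.98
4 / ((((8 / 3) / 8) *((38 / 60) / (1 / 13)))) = 1.46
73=73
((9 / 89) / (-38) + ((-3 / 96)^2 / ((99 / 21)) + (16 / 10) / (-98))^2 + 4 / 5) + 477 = 55379308950162450899 / 115905373116825600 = 477.80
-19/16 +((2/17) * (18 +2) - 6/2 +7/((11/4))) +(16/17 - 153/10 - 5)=-278973/14960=-18.65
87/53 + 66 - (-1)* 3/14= 50349/742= 67.86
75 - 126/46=1662/23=72.26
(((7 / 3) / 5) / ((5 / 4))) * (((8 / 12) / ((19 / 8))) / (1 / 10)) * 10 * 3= 1792 / 57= 31.44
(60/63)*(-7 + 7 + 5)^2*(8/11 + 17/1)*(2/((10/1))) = 6500/77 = 84.42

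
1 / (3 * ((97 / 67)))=67 / 291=0.23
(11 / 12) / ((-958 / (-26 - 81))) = 1177 / 11496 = 0.10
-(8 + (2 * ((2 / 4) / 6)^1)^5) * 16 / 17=-62209 / 8262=-7.53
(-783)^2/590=613089/590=1039.13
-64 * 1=-64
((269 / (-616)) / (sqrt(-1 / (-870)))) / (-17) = 269 * sqrt(870) / 10472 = 0.76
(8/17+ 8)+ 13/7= 1229/119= 10.33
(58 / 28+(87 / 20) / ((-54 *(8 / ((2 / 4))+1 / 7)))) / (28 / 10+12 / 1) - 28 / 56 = -1518785 / 4214448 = -0.36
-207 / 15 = -69 / 5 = -13.80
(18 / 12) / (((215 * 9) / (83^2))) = 6889 / 1290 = 5.34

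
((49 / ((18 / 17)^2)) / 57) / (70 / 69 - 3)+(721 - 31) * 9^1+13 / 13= 5237857789 / 843372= 6210.61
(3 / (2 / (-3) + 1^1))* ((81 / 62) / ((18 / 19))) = 1539 / 124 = 12.41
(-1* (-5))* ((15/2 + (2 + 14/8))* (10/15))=75/2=37.50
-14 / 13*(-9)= 126 / 13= 9.69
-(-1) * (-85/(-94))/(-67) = -85/6298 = -0.01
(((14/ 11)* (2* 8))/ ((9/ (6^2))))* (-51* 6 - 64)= -331520/ 11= -30138.18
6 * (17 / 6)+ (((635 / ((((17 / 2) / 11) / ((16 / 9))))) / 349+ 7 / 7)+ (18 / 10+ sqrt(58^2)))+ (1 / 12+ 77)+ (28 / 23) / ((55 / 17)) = 159.45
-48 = -48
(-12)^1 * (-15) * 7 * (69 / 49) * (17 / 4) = 52785 / 7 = 7540.71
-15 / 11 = -1.36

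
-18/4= -9/2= -4.50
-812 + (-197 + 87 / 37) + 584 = -15638 / 37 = -422.65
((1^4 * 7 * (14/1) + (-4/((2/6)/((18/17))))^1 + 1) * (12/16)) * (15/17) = 66015/1156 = 57.11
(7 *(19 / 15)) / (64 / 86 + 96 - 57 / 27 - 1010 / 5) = -17157 / 207755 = -0.08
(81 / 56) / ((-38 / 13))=-1053 / 2128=-0.49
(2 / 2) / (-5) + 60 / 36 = 1.47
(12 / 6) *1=2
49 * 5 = 245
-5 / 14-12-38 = -705 / 14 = -50.36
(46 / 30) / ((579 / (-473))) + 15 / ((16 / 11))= 1258961 / 138960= 9.06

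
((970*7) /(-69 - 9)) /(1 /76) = -6615.90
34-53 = -19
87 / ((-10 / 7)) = -609 / 10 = -60.90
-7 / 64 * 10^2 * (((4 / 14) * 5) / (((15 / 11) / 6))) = -68.75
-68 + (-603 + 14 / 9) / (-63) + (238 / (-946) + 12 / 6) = -15207730 / 268191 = -56.70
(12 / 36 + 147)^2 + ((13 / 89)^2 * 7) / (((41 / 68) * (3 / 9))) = 63448779992 / 2922849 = 21707.85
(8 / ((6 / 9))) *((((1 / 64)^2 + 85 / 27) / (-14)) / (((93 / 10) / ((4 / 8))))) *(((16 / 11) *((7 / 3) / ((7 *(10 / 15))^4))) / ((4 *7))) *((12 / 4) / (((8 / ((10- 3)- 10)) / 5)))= 11191725 / 53657010176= 0.00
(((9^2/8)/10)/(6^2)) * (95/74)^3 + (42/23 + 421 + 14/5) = 1269585420817/2982448640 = 425.69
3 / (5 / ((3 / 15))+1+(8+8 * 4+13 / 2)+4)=2 / 51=0.04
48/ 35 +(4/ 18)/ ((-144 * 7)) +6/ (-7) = 11659/ 22680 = 0.51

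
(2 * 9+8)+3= 29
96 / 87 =32 / 29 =1.10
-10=-10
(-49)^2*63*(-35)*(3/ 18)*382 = -337064385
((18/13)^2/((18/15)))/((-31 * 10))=-27/5239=-0.01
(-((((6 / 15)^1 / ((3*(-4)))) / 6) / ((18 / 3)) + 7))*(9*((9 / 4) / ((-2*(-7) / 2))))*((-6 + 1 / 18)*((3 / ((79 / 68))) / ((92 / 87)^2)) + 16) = -17232501747 / 374447360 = -46.02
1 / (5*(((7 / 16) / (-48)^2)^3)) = 50096498540544 / 1715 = 29210786321.02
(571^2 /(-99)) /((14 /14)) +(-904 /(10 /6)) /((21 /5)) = -2371783 /693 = -3422.49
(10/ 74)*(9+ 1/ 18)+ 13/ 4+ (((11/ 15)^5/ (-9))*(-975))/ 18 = 697944937/ 121378500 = 5.75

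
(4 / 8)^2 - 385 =-1539 / 4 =-384.75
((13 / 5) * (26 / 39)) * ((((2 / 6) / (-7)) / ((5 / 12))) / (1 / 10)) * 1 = -1.98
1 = 1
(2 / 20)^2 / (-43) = -1 / 4300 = -0.00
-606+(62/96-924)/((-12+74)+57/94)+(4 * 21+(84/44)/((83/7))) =-6290372981/11722920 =-536.59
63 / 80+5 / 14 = 641 / 560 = 1.14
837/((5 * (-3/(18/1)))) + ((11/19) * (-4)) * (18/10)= -95814/95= -1008.57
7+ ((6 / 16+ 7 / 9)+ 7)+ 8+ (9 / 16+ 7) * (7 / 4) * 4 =10957 / 144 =76.09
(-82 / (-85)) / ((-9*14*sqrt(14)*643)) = -41*sqrt(14) / 48205710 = -0.00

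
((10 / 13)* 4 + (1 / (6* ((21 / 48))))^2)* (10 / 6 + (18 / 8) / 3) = 133922 / 17199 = 7.79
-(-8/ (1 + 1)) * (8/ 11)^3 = 2048/ 1331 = 1.54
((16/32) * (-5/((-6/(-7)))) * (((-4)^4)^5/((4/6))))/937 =-4810363371520/937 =-5133792285.51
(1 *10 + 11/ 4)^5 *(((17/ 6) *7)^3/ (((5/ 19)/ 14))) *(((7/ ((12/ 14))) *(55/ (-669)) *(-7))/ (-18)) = -1200670767938793767/ 32882688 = -36513765782.74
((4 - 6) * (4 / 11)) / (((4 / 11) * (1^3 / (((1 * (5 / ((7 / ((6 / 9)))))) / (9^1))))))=-0.11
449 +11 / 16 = 449.69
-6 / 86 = -3 / 43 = -0.07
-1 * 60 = -60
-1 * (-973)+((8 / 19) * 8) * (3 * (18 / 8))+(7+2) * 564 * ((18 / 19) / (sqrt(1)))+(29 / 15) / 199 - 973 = 274023551 / 56715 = 4831.59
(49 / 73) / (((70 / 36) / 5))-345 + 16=-23891 / 73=-327.27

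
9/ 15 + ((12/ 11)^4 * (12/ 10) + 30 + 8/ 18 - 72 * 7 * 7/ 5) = -672.86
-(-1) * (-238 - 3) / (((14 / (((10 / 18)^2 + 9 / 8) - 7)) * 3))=31.94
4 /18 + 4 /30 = 16 /45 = 0.36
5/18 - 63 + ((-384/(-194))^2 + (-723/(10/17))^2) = 12792149015311/8468100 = 1510628.01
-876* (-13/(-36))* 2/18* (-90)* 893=2824856.67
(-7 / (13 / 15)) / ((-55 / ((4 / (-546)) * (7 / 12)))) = -7 / 11154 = -0.00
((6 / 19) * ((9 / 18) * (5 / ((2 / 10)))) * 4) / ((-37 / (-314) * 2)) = 47100 / 703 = 67.00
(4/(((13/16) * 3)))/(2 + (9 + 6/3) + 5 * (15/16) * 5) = 1024/22737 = 0.05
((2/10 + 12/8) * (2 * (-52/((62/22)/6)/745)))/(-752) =7293/10854650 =0.00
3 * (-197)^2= 116427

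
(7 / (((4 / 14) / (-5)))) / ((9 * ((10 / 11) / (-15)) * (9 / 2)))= 49.91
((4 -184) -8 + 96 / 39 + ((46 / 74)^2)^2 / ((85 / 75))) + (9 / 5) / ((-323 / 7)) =-185.45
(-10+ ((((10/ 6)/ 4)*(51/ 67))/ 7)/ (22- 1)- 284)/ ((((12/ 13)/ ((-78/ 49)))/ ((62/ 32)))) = 60679874021/ 61772928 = 982.31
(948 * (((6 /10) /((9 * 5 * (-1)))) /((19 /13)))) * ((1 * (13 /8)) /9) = -13351 /8550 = -1.56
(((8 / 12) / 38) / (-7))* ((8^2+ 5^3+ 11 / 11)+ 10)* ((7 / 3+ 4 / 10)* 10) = -13.70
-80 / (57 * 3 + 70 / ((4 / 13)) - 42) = -160 / 713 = -0.22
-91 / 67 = -1.36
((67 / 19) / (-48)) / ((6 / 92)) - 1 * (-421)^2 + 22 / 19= -242465645 / 1368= -177240.97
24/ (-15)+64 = 312/ 5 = 62.40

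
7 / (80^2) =7 / 6400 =0.00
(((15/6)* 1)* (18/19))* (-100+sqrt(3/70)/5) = -4500/19+9* sqrt(210)/1330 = -236.74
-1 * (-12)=12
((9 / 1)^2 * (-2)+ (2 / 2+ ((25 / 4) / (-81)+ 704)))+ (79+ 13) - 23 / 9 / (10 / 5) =205301 / 324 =633.65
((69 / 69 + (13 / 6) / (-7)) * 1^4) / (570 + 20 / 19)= 551 / 455700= 0.00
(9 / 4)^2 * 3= 243 / 16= 15.19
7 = 7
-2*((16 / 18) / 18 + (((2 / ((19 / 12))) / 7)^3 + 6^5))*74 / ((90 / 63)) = -109655646481736 / 136116855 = -805599.32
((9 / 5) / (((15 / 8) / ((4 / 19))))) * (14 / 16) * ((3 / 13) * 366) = 92232 / 6175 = 14.94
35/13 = 2.69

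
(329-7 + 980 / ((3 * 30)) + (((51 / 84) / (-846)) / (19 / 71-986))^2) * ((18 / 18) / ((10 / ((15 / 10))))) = 914936269443551201233 / 18323156263889514240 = 49.93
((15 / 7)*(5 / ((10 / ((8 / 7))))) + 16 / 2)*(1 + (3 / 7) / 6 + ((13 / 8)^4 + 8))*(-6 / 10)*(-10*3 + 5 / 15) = 4626451311 / 1756160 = 2634.41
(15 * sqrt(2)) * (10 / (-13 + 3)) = -15 * sqrt(2) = -21.21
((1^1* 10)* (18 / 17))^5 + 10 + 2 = 188973838284 / 1419857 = 133093.57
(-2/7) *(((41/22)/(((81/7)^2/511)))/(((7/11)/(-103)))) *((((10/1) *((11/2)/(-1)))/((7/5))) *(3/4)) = -84776725/8748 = -9690.98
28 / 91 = 4 / 13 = 0.31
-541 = -541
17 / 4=4.25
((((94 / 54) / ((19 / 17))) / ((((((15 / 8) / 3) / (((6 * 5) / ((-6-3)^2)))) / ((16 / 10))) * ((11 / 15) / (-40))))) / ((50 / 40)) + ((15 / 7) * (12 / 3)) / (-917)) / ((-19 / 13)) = 273136944548 / 6194033307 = 44.10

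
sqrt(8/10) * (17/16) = 17 * sqrt(5)/40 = 0.95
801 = 801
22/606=11/303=0.04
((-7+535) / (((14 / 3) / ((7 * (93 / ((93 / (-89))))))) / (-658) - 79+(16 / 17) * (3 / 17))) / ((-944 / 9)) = 0.06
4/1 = 4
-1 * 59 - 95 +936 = 782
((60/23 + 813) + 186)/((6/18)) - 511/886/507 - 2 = 31024124377/10331646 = 3002.82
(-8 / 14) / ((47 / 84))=-48 / 47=-1.02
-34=-34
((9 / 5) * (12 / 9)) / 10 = 6 / 25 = 0.24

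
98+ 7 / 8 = 791 / 8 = 98.88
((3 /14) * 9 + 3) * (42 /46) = 9 /2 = 4.50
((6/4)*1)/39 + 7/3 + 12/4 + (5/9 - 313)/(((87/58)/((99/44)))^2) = -54415/78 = -697.63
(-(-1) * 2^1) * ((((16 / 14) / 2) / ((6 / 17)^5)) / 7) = 1419857 / 47628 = 29.81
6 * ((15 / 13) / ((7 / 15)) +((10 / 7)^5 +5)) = 17596080 / 218491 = 80.53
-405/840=-0.48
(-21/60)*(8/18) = -0.16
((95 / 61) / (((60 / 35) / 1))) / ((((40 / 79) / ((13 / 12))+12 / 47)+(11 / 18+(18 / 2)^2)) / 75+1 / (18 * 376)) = 28888996500 / 34913814149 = 0.83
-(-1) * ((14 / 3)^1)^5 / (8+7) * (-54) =-1075648 / 135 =-7967.76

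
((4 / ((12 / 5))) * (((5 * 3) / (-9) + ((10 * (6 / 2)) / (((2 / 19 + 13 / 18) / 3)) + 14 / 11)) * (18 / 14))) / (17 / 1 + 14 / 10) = 12.62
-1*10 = -10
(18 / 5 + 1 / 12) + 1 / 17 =3817 / 1020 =3.74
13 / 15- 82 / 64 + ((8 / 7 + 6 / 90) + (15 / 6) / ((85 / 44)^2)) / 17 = -1672939 / 5502560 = -0.30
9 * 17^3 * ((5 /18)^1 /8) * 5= 7676.56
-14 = -14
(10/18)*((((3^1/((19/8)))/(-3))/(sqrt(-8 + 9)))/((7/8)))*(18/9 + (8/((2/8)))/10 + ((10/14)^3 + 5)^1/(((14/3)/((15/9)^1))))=-5467264/2873997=-1.90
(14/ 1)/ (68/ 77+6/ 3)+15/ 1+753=85787/ 111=772.86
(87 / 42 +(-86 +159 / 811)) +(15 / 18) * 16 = -2397937 / 34062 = -70.40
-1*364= -364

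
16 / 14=8 / 7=1.14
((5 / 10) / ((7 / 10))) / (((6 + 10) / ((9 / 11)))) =45 / 1232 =0.04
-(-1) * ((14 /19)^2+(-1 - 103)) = -37348 /361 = -103.46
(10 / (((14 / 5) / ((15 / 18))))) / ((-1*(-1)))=125 / 42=2.98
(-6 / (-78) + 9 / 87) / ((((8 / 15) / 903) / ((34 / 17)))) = 230265 / 377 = 610.78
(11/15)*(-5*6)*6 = -132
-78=-78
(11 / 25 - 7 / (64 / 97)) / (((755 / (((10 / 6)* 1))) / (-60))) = 16271 / 12080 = 1.35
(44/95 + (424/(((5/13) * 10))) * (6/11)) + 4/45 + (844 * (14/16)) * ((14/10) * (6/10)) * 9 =21231761/3762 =5643.74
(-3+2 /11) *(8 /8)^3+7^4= 26380 /11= 2398.18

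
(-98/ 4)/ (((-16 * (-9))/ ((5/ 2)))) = -0.43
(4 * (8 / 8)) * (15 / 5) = 12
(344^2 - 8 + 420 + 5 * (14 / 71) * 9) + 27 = 8433655 / 71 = 118783.87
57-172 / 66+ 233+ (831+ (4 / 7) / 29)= 7492253 / 6699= 1118.41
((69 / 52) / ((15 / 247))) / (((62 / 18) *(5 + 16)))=1311 / 4340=0.30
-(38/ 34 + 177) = -3028/ 17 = -178.12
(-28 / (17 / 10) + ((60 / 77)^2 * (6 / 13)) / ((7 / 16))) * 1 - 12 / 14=-153057574 / 9172163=-16.69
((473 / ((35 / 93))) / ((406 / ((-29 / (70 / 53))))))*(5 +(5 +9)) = -44296923 / 34300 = -1291.46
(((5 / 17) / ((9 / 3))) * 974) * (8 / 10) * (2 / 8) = 974 / 51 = 19.10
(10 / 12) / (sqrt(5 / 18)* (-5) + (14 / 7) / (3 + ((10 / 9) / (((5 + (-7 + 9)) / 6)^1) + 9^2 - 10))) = -15484225* sqrt(10) / 154826374 - 247905 / 77413187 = -0.32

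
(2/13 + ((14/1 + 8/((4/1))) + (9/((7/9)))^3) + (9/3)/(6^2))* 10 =418868075/26754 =15656.28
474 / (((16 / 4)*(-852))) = -79 / 568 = -0.14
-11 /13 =-0.85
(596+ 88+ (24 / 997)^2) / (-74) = -339951366 / 36778333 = -9.24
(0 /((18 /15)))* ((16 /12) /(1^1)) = 0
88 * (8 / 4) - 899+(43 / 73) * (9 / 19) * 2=-1002027 / 1387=-722.44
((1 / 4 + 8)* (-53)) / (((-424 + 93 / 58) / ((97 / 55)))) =1.83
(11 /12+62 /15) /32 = 101 /640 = 0.16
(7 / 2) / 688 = 7 / 1376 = 0.01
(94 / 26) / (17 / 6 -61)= -282 / 4537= -0.06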